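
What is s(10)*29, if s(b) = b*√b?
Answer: 290*√10 ≈ 917.06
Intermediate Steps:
s(b) = b^(3/2)
s(10)*29 = 10^(3/2)*29 = (10*√10)*29 = 290*√10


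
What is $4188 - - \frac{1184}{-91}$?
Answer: $\frac{379924}{91} \approx 4175.0$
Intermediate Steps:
$4188 - - \frac{1184}{-91} = 4188 - \left(-1184\right) \left(- \frac{1}{91}\right) = 4188 - \frac{1184}{91} = \frac{379924}{91}$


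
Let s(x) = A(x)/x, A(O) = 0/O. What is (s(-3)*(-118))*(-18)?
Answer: 0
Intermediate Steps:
A(O) = 0
s(x) = 0 (s(x) = 0/x = 0)
(s(-3)*(-118))*(-18) = (0*(-118))*(-18) = 0*(-18) = 0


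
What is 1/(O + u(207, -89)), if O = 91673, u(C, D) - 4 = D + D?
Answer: 1/91499 ≈ 1.0929e-5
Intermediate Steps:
u(C, D) = 4 + 2*D (u(C, D) = 4 + (D + D) = 4 + 2*D)
1/(O + u(207, -89)) = 1/(91673 + (4 + 2*(-89))) = 1/(91673 + (4 - 178)) = 1/(91673 - 174) = 1/91499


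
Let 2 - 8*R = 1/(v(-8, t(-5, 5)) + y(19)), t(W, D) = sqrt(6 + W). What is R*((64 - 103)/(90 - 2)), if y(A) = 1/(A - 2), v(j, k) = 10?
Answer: -4225/40128 ≈ -0.10529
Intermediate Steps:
y(A) = 1/(-2 + A)
R = 325/1368 (R = 1/4 - 1/(8*(10 + 1/(-2 + 19))) = 1/4 - 1/(8*(10 + 1/17)) = 1/4 - 1/(8*171/17) = 1/4 - 1/8*17/171 = 1/4 - 17/1368 = 325/1368 ≈ 0.23757)
R*((64 - 103)/(90 - 2)) = 325*((64 - 103)/(90 - 2))/1368 = 325*(-39/88)/1368 = 325*(-39*1/88)/1368 = (325/1368)*(-39/88) = -4225/40128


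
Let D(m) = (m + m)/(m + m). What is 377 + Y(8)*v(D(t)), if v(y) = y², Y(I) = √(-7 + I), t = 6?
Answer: 378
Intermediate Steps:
D(m) = 1 (D(m) = (2*m)/((2*m)) = (2*m)*(1/(2*m)) = 1)
377 + Y(8)*v(D(t)) = 377 + √(-7 + 8)*1² = 377 + √1*1 = 377 + 1*1 = 377 + 1 = 378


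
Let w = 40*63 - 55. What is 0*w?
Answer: 0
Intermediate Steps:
w = 2465 (w = 2520 - 55 = 2465)
0*w = 0*2465 = 0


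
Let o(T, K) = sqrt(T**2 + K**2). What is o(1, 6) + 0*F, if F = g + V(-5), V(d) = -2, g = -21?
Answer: sqrt(37) ≈ 6.0828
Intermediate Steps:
F = -23 (F = -21 - 2 = -23)
o(T, K) = sqrt(K**2 + T**2)
o(1, 6) + 0*F = sqrt(6**2 + 1**2) + 0*(-23) = sqrt(36 + 1) + 0 = sqrt(37) + 0 = sqrt(37)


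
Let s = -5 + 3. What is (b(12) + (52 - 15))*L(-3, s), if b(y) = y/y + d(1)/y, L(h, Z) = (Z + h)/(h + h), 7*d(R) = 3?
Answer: 1775/56 ≈ 31.696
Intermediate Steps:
d(R) = 3/7 (d(R) = (⅐)*3 = 3/7)
s = -2
L(h, Z) = (Z + h)/(2*h) (L(h, Z) = (Z + h)/((2*h)) = (Z + h)*(1/(2*h)) = (Z + h)/(2*h))
b(y) = 1 + 3/(7*y) (b(y) = y/y + 3/(7*y) = 1 + 3/(7*y))
(b(12) + (52 - 15))*L(-3, s) = ((3/7 + 12)/12 + (52 - 15))*((½)*(-2 - 3)/(-3)) = ((1/12)*(87/7) + 37)*((½)*(-⅓)*(-5)) = (29/28 + 37)*(⅚) = (1065/28)*(⅚) = 1775/56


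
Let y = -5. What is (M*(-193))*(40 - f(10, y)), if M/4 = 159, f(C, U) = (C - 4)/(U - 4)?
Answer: -4991752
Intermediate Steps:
f(C, U) = (-4 + C)/(-4 + U)
M = 636 (M = 4*159 = 636)
(M*(-193))*(40 - f(10, y)) = (636*(-193))*(40 - (-4 + 10)/(-4 - 5)) = -122748*(40 - 6/(-9)) = -122748*(40 - (-1)*6/9) = -122748*(40 - 1*(-2/3)) = -122748*(40 + 2/3) = -122748*122/3 = -4991752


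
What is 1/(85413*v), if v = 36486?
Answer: 1/3116378718 ≈ 3.2089e-10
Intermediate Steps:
1/(85413*v) = 1/(85413*36486) = (1/85413)*(1/36486) = 1/3116378718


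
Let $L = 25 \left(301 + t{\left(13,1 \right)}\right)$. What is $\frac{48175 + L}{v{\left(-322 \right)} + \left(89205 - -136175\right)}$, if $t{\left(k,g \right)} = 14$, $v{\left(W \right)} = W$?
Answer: $\frac{28025}{112529} \approx 0.24905$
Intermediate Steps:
$L = 7875$ ($L = 25 \left(301 + 14\right) = 25 \cdot 315 = 7875$)
$\frac{48175 + L}{v{\left(-322 \right)} + \left(89205 - -136175\right)} = \frac{48175 + 7875}{-322 + \left(89205 - -136175\right)} = \frac{56050}{-322 + \left(89205 + 136175\right)} = \frac{56050}{-322 + 225380} = \frac{56050}{225058} = 56050 \cdot \frac{1}{225058} = \frac{28025}{112529}$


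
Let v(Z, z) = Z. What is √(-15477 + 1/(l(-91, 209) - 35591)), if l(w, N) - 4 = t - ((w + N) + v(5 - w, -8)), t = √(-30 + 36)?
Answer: √(-554092078 + 15477*√6)/√(35801 - √6) ≈ 124.41*I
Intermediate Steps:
t = √6 ≈ 2.4495
l(w, N) = -1 + √6 - N (l(w, N) = 4 + (√6 - ((w + N) + (5 - w))) = 4 + (√6 - ((N + w) + (5 - w))) = 4 + (√6 - (5 + N)) = 4 + (√6 + (-5 - N)) = 4 + (-5 + √6 - N) = -1 + √6 - N)
√(-15477 + 1/(l(-91, 209) - 35591)) = √(-15477 + 1/((-1 + √6 - 1*209) - 35591)) = √(-15477 + 1/((-1 + √6 - 209) - 35591)) = √(-15477 + 1/((-210 + √6) - 35591)) = √(-15477 + 1/(-35801 + √6))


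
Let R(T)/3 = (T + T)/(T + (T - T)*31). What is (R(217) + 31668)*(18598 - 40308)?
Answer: -687642540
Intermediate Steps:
R(T) = 6 (R(T) = 3*((T + T)/(T + (T - T)*31)) = 3*((2*T)/(T + 0*31)) = 3*((2*T)/(T + 0)) = 3*((2*T)/T) = 3*2 = 6)
(R(217) + 31668)*(18598 - 40308) = (6 + 31668)*(18598 - 40308) = 31674*(-21710) = -687642540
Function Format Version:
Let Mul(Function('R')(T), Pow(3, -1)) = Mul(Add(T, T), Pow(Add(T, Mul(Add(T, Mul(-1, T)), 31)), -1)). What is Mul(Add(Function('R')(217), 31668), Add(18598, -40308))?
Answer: -687642540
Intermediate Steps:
Function('R')(T) = 6 (Function('R')(T) = Mul(3, Mul(Add(T, T), Pow(Add(T, Mul(Add(T, Mul(-1, T)), 31)), -1))) = Mul(3, Mul(Mul(2, T), Pow(Add(T, Mul(0, 31)), -1))) = Mul(3, Mul(Mul(2, T), Pow(Add(T, 0), -1))) = Mul(3, Mul(Mul(2, T), Pow(T, -1))) = Mul(3, 2) = 6)
Mul(Add(Function('R')(217), 31668), Add(18598, -40308)) = Mul(Add(6, 31668), Add(18598, -40308)) = Mul(31674, -21710) = -687642540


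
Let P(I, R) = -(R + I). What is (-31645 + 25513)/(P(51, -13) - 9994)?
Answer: 511/836 ≈ 0.61124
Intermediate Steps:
P(I, R) = -I - R (P(I, R) = -(I + R) = -I - R)
(-31645 + 25513)/(P(51, -13) - 9994) = (-31645 + 25513)/((-1*51 - 1*(-13)) - 9994) = -6132/((-51 + 13) - 9994) = -6132/(-38 - 9994) = -6132/(-10032) = -6132*(-1/10032) = 511/836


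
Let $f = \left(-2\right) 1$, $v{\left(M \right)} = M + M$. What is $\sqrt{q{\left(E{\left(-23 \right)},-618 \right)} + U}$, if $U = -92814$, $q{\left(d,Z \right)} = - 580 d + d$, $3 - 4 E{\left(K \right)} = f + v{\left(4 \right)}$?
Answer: $\frac{i \sqrt{369519}}{2} \approx 303.94 i$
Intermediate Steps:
$v{\left(M \right)} = 2 M$
$f = -2$
$E{\left(K \right)} = - \frac{3}{4}$ ($E{\left(K \right)} = \frac{3}{4} - \frac{-2 + 2 \cdot 4}{4} = \frac{3}{4} - \frac{-2 + 8}{4} = \frac{3}{4} - \frac{3}{2} = - \frac{3}{4}$)
$q{\left(d,Z \right)} = - 579 d$
$\sqrt{q{\left(E{\left(-23 \right)},-618 \right)} + U} = \sqrt{\left(-579\right) \left(- \frac{3}{4}\right) - 92814} = \sqrt{\frac{1737}{4} - 92814} = \sqrt{- \frac{369519}{4}} = \frac{i \sqrt{369519}}{2}$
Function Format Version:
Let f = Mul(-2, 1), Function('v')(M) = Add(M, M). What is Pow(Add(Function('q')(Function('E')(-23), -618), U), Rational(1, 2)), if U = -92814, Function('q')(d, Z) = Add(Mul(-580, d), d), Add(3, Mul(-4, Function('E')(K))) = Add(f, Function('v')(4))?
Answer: Mul(Rational(1, 2), I, Pow(369519, Rational(1, 2))) ≈ Mul(303.94, I)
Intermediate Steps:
Function('v')(M) = Mul(2, M)
f = -2
Function('E')(K) = Rational(-3, 4) (Function('E')(K) = Add(Rational(3, 4), Mul(Rational(-1, 4), Add(-2, Mul(2, 4)))) = Add(Rational(3, 4), Mul(Rational(-1, 4), Add(-2, 8))) = Add(Rational(3, 4), Mul(Rational(-1, 4), 6)) = Add(Rational(3, 4), Rational(-3, 2)) = Rational(-3, 4))
Function('q')(d, Z) = Mul(-579, d)
Pow(Add(Function('q')(Function('E')(-23), -618), U), Rational(1, 2)) = Pow(Add(Mul(-579, Rational(-3, 4)), -92814), Rational(1, 2)) = Pow(Add(Rational(1737, 4), -92814), Rational(1, 2)) = Pow(Rational(-369519, 4), Rational(1, 2)) = Mul(Rational(1, 2), I, Pow(369519, Rational(1, 2)))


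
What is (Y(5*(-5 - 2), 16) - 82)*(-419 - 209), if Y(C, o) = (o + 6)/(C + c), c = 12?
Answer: 1198224/23 ≈ 52097.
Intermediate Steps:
Y(C, o) = (6 + o)/(12 + C) (Y(C, o) = (o + 6)/(C + 12) = (6 + o)/(12 + C))
(Y(5*(-5 - 2), 16) - 82)*(-419 - 209) = ((6 + 16)/(12 + 5*(-5 - 2)) - 82)*(-419 - 209) = (22/(12 + 5*(-7)) - 82)*(-628) = (22/(12 - 35) - 82)*(-628) = (22/(-23) - 82)*(-628) = (-1/23*22 - 82)*(-628) = (-22/23 - 82)*(-628) = -1908/23*(-628) = 1198224/23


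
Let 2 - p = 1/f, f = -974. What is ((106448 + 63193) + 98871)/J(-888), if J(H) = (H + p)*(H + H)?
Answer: 5448556/31929631 ≈ 0.17064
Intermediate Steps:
p = 1949/974 (p = 2 - 1/(-974) = 2 - 1*(-1/974) = 2 + 1/974 = 1949/974 ≈ 2.0010)
J(H) = 2*H*(1949/974 + H) (J(H) = (H + 1949/974)*(H + H) = (1949/974 + H)*(2*H) = 2*H*(1949/974 + H))
((106448 + 63193) + 98871)/J(-888) = ((106448 + 63193) + 98871)/(((1/487)*(-888)*(1949 + 974*(-888)))) = (169641 + 98871)/(((1/487)*(-888)*(1949 - 864912))) = 268512/(((1/487)*(-888)*(-862963))) = 268512/(766311144/487) = 268512*(487/766311144) = 5448556/31929631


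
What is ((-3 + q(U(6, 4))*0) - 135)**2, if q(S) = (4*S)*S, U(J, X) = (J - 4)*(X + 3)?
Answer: 19044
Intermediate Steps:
U(J, X) = (-4 + J)*(3 + X)
q(S) = 4*S**2
((-3 + q(U(6, 4))*0) - 135)**2 = ((-3 + (4*(-12 - 4*4 + 3*6 + 6*4)**2)*0) - 135)**2 = ((-3 + (4*(-12 - 16 + 18 + 24)**2)*0) - 135)**2 = ((-3 + (4*14**2)*0) - 135)**2 = ((-3 + (4*196)*0) - 135)**2 = ((-3 + 784*0) - 135)**2 = ((-3 + 0) - 135)**2 = (-3 - 135)**2 = (-138)**2 = 19044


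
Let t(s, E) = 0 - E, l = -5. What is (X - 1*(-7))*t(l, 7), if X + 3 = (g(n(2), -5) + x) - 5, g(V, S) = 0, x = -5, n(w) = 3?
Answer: 42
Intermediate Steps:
X = -13 (X = -3 + ((0 - 5) - 5) = -3 + (-5 - 5) = -3 - 10 = -13)
t(s, E) = -E
(X - 1*(-7))*t(l, 7) = (-13 - 1*(-7))*(-1*7) = (-13 + 7)*(-7) = -6*(-7) = 42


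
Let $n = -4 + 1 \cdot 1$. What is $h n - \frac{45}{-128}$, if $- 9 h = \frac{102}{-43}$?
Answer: $- \frac{2417}{5504} \approx -0.43914$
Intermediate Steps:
$h = \frac{34}{129}$ ($h = - \frac{102 \frac{1}{-43}}{9} = - \frac{102 \left(- \frac{1}{43}\right)}{9} = \left(- \frac{1}{9}\right) \left(- \frac{102}{43}\right) = \frac{34}{129} \approx 0.26357$)
$n = -3$ ($n = -4 + 1 = -3$)
$h n - \frac{45}{-128} = \frac{34}{129} \left(-3\right) - \frac{45}{-128} = - \frac{34}{43} - - \frac{45}{128} = - \frac{34}{43} + \frac{45}{128} = - \frac{2417}{5504}$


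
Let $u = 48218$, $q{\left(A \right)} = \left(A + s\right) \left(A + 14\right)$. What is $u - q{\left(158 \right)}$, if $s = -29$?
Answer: $26030$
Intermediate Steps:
$q{\left(A \right)} = \left(-29 + A\right) \left(14 + A\right)$ ($q{\left(A \right)} = \left(A - 29\right) \left(A + 14\right) = \left(-29 + A\right) \left(14 + A\right)$)
$u - q{\left(158 \right)} = 48218 - \left(-406 + 158^{2} - 2370\right) = 48218 - \left(-406 + 24964 - 2370\right) = 48218 - 22188 = 26030$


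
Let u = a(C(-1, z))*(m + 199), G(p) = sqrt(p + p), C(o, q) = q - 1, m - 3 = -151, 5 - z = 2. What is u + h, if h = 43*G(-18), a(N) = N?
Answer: 102 + 258*I ≈ 102.0 + 258.0*I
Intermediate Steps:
z = 3 (z = 5 - 1*2 = 5 - 2 = 3)
m = -148 (m = 3 - 151 = -148)
C(o, q) = -1 + q
G(p) = sqrt(2)*sqrt(p) (G(p) = sqrt(2*p) = sqrt(2)*sqrt(p))
u = 102 (u = (-1 + 3)*(-148 + 199) = 2*51 = 102)
h = 258*I (h = 43*(sqrt(2)*sqrt(-18)) = 43*(sqrt(2)*(3*I*sqrt(2))) = 43*(6*I) = 258*I ≈ 258.0*I)
u + h = 102 + 258*I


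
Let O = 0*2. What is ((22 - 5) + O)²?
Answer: 289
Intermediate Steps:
O = 0
((22 - 5) + O)² = ((22 - 5) + 0)² = (17 + 0)² = 17² = 289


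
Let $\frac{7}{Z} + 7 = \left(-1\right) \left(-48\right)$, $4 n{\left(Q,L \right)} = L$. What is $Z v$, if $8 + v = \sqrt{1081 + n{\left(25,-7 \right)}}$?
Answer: $- \frac{56}{41} + \frac{7 \sqrt{4317}}{82} \approx 4.243$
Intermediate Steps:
$n{\left(Q,L \right)} = \frac{L}{4}$
$Z = \frac{7}{41}$ ($Z = \frac{7}{-7 - -48} = \frac{7}{-7 + 48} = \frac{7}{41} \approx 0.17073$)
$v = -8 + \frac{\sqrt{4317}}{2}$ ($v = -8 + \sqrt{1081 + \frac{1}{4} \left(-7\right)} = -8 + \sqrt{1081 - \frac{7}{4}} = -8 + \sqrt{\frac{4317}{4}} = -8 + \frac{\sqrt{4317}}{2} \approx 24.852$)
$Z v = \frac{7 \left(-8 + \frac{\sqrt{4317}}{2}\right)}{41} = - \frac{56}{41} + \frac{7 \sqrt{4317}}{82}$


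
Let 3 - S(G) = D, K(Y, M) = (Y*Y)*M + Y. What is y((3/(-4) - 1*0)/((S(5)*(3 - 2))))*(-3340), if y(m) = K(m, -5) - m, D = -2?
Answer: 1503/4 ≈ 375.75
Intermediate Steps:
K(Y, M) = Y + M*Y² (K(Y, M) = Y²*M + Y = M*Y² + Y = Y + M*Y²)
S(G) = 5 (S(G) = 3 - 1*(-2) = 3 + 2 = 5)
y(m) = -m + m*(1 - 5*m) (y(m) = m*(1 - 5*m) - m = -m + m*(1 - 5*m))
y((3/(-4) - 1*0)/((S(5)*(3 - 2))))*(-3340) = -5*(3/(-4) - 1*0)²/(25*(3 - 2)²)*(-3340) = -5*(3*(-¼) + 0)²/25*(-3340) = -5*(-¾ + 0)²/25*(-3340) = -5*(-¾*⅕)²*(-3340) = -5*(-3/20)²*(-3340) = -5*9/400*(-3340) = -9/80*(-3340) = 1503/4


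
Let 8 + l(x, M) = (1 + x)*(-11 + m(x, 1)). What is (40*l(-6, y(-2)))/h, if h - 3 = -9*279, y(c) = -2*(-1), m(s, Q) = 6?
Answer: -170/627 ≈ -0.27113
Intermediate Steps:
y(c) = 2
l(x, M) = -13 - 5*x (l(x, M) = -8 + (1 + x)*(-11 + 6) = -8 + (1 + x)*(-5) = -8 + (-5 - 5*x) = -13 - 5*x)
h = -2508 (h = 3 - 9*279 = 3 - 2511 = -2508)
(40*l(-6, y(-2)))/h = (40*(-13 - 5*(-6)))/(-2508) = (40*(-13 + 30))*(-1/2508) = (40*17)*(-1/2508) = 680*(-1/2508) = -170/627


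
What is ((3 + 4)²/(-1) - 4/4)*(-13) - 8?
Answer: 642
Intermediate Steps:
((3 + 4)²/(-1) - 4/4)*(-13) - 8 = (7²*(-1) - 4*¼)*(-13) - 8 = (49*(-1) - 1)*(-13) - 8 = (-49 - 1)*(-13) - 8 = -50*(-13) - 8 = 650 - 8 = 642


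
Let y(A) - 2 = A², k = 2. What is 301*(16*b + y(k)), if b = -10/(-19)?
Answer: 82474/19 ≈ 4340.7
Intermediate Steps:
b = 10/19 (b = -10*(-1/19) = 10/19 ≈ 0.52632)
y(A) = 2 + A²
301*(16*b + y(k)) = 301*(16*(10/19) + (2 + 2²)) = 301*(160/19 + (2 + 4)) = 301*(160/19 + 6) = 301*(274/19) = 82474/19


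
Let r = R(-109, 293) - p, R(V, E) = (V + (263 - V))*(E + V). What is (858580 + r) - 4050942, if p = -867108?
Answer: -2276862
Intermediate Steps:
R(V, E) = 263*E + 263*V (R(V, E) = 263*(E + V) = 263*E + 263*V)
r = 915500 (r = (263*293 + 263*(-109)) - 1*(-867108) = (77059 - 28667) + 867108 = 48392 + 867108 = 915500)
(858580 + r) - 4050942 = (858580 + 915500) - 4050942 = 1774080 - 4050942 = -2276862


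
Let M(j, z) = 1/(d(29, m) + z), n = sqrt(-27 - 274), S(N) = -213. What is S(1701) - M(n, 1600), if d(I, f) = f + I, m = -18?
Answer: -343144/1611 ≈ -213.00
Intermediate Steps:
n = I*sqrt(301) (n = sqrt(-301) = I*sqrt(301) ≈ 17.349*I)
d(I, f) = I + f
M(j, z) = 1/(11 + z) (M(j, z) = 1/((29 - 18) + z) = 1/(11 + z))
S(1701) - M(n, 1600) = -213 - 1/(11 + 1600) = -213 - 1/1611 = -343144/1611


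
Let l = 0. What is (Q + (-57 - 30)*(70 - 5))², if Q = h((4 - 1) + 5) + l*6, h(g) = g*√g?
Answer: 31979537 - 180960*√2 ≈ 3.1724e+7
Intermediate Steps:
h(g) = g^(3/2)
Q = 16*√2 (Q = ((4 - 1) + 5)^(3/2) + 0*6 = (3 + 5)^(3/2) + 0 = 8^(3/2) + 0 = 16*√2 + 0 = 16*√2 ≈ 22.627)
(Q + (-57 - 30)*(70 - 5))² = (16*√2 + (-57 - 30)*(70 - 5))² = (16*√2 - 87*65)² = (16*√2 - 5655)² = (-5655 + 16*√2)²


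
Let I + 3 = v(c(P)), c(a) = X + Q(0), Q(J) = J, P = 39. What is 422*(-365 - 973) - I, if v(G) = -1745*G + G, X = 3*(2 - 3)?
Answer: -569865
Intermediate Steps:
X = -3 (X = 3*(-1) = -3)
c(a) = -3 (c(a) = -3 + 0 = -3)
v(G) = -1744*G
I = 5229 (I = -3 - 1744*(-3) = -3 + 5232 = 5229)
422*(-365 - 973) - I = 422*(-365 - 973) - 1*5229 = 422*(-1338) - 5229 = -564636 - 5229 = -569865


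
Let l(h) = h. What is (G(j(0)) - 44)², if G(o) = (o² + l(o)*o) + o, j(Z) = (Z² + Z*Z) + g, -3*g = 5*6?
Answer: 21316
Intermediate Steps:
g = -10 (g = -5*6/3 = -⅓*30 = -10)
j(Z) = -10 + 2*Z² (j(Z) = (Z² + Z*Z) - 10 = (Z² + Z²) - 10 = 2*Z² - 10 = -10 + 2*Z²)
G(o) = o + 2*o² (G(o) = (o² + o*o) + o = (o² + o²) + o = 2*o² + o = o + 2*o²)
(G(j(0)) - 44)² = ((-10 + 2*0²)*(1 + 2*(-10 + 2*0²)) - 44)² = ((-10 + 2*0)*(1 + 2*(-10 + 2*0)) - 44)² = ((-10 + 0)*(1 + 2*(-10 + 0)) - 44)² = (-10*(1 + 2*(-10)) - 44)² = (-10*(1 - 20) - 44)² = (-10*(-19) - 44)² = (190 - 44)² = 146² = 21316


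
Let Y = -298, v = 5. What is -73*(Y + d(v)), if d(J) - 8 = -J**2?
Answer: 22995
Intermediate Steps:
d(J) = 8 - J**2
-73*(Y + d(v)) = -73*(-298 + (8 - 1*5**2)) = -73*(-298 + (8 - 1*25)) = -73*(-298 + (8 - 25)) = -73*(-298 - 17) = -73*(-315) = 22995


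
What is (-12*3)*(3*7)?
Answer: -756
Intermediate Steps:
(-12*3)*(3*7) = -36*21 = -756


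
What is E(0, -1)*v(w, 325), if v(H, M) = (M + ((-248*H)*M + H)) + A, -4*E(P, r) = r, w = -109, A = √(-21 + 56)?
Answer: 2196404 + √35/4 ≈ 2.1964e+6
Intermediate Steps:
A = √35 ≈ 5.9161
E(P, r) = -r/4
v(H, M) = H + M + √35 - 248*H*M (v(H, M) = (M + ((-248*H)*M + H)) + √35 = (M + (-248*H*M + H)) + √35 = (M + (H - 248*H*M)) + √35 = (H + M - 248*H*M) + √35 = H + M + √35 - 248*H*M)
E(0, -1)*v(w, 325) = (-¼*(-1))*(-109 + 325 + √35 - 248*(-109)*325) = (-109 + 325 + √35 + 8785400)/4 = (8785616 + √35)/4 = 2196404 + √35/4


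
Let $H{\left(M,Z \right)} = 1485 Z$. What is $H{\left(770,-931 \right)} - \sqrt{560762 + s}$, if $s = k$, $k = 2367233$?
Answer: $-1382535 - 7 \sqrt{59755} \approx -1.3842 \cdot 10^{6}$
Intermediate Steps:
$s = 2367233$
$H{\left(770,-931 \right)} - \sqrt{560762 + s} = 1485 \left(-931\right) - \sqrt{560762 + 2367233} = -1382535 - \sqrt{2927995} = -1382535 - 7 \sqrt{59755}$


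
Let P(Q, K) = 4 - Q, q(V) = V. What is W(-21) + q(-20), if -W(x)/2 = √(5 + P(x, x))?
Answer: -20 - 2*√30 ≈ -30.954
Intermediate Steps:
W(x) = -2*√(9 - x) (W(x) = -2*√(5 + (4 - x)) = -2*√(9 - x))
W(-21) + q(-20) = -2*√(9 - 1*(-21)) - 20 = -2*√(9 + 21) - 20 = -2*√30 - 20 = -20 - 2*√30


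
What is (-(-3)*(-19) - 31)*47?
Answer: -4136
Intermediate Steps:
(-(-3)*(-19) - 31)*47 = (-1*57 - 31)*47 = (-57 - 31)*47 = -88*47 = -4136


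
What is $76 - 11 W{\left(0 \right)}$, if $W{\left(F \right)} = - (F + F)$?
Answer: $76$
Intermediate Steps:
$W{\left(F \right)} = - 2 F$
$76 - 11 W{\left(0 \right)} = 76 - 11 \left(\left(-2\right) 0\right) = 76 - 0 = 76 + 0 = 76$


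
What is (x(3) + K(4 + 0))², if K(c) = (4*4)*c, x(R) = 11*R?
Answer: 9409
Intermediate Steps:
K(c) = 16*c
(x(3) + K(4 + 0))² = (11*3 + 16*(4 + 0))² = (33 + 16*4)² = (33 + 64)² = 97² = 9409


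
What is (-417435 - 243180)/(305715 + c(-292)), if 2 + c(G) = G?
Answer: -220205/101807 ≈ -2.1630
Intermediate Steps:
c(G) = -2 + G
(-417435 - 243180)/(305715 + c(-292)) = (-417435 - 243180)/(305715 + (-2 - 292)) = -660615/(305715 - 294) = -660615/305421 = -660615*1/305421 = -220205/101807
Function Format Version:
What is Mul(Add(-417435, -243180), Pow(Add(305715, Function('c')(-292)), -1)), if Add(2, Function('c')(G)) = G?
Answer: Rational(-220205, 101807) ≈ -2.1630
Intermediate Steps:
Function('c')(G) = Add(-2, G)
Mul(Add(-417435, -243180), Pow(Add(305715, Function('c')(-292)), -1)) = Mul(Add(-417435, -243180), Pow(Add(305715, Add(-2, -292)), -1)) = Mul(-660615, Pow(Add(305715, -294), -1)) = Mul(-660615, Pow(305421, -1)) = Mul(-660615, Rational(1, 305421)) = Rational(-220205, 101807)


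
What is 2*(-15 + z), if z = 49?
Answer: 68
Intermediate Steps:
2*(-15 + z) = 2*(-15 + 49) = 2*34 = 68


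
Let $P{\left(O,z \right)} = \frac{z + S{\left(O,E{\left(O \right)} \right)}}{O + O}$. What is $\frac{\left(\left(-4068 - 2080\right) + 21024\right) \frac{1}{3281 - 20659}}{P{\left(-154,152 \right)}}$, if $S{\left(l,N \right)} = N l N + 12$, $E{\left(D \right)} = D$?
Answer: $- \frac{572726}{7933274225} \approx -7.2193 \cdot 10^{-5}$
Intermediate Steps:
$S{\left(l,N \right)} = 12 + l N^{2}$ ($S{\left(l,N \right)} = l N^{2} + 12 = 12 + l N^{2}$)
$P{\left(O,z \right)} = \frac{12 + z + O^{3}}{2 O}$ ($P{\left(O,z \right)} = \frac{z + \left(12 + O O^{2}\right)}{O + O} = \frac{z + \left(12 + O^{3}\right)}{2 O} = \left(12 + z + O^{3}\right) \frac{1}{2 O} = \frac{12 + z + O^{3}}{2 O}$)
$\frac{\left(\left(-4068 - 2080\right) + 21024\right) \frac{1}{3281 - 20659}}{P{\left(-154,152 \right)}} = \frac{\left(\left(-4068 - 2080\right) + 21024\right) \frac{1}{3281 - 20659}}{\frac{1}{2} \frac{1}{-154} \left(12 + 152 + \left(-154\right)^{3}\right)} = \frac{\left(-6148 + 21024\right) \frac{1}{-17378}}{\frac{1}{2} \left(- \frac{1}{154}\right) \left(12 + 152 - 3652264\right)} = \frac{14876 \left(- \frac{1}{17378}\right)}{\frac{1}{2} \left(- \frac{1}{154}\right) \left(-3652100\right)} = - \frac{7438}{8689 \cdot \frac{913025}{77}} = \left(- \frac{7438}{8689}\right) \frac{77}{913025} = - \frac{572726}{7933274225}$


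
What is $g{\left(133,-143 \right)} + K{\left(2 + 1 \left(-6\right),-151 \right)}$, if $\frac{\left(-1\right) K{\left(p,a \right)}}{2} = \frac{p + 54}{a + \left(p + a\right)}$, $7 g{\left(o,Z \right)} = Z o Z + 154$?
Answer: $\frac{59448659}{153} \approx 3.8855 \cdot 10^{5}$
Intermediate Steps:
$g{\left(o,Z \right)} = 22 + \frac{o Z^{2}}{7}$ ($g{\left(o,Z \right)} = \frac{Z o Z + 154}{7} = \frac{o Z^{2} + 154}{7} = \frac{154 + o Z^{2}}{7} = 22 + \frac{o Z^{2}}{7}$)
$K{\left(p,a \right)} = - \frac{2 \left(54 + p\right)}{p + 2 a}$ ($K{\left(p,a \right)} = - 2 \frac{p + 54}{a + \left(p + a\right)} = - 2 \frac{54 + p}{a + \left(a + p\right)} = - 2 \frac{54 + p}{p + 2 a} = - \frac{2 \left(54 + p\right)}{p + 2 a}$)
$g{\left(133,-143 \right)} + K{\left(2 + 1 \left(-6\right),-151 \right)} = \left(22 + \frac{1}{7} \cdot 133 \left(-143\right)^{2}\right) + \frac{2 \left(-54 - \left(2 + 1 \left(-6\right)\right)\right)}{\left(2 + 1 \left(-6\right)\right) + 2 \left(-151\right)} = \left(22 + \frac{1}{7} \cdot 133 \cdot 20449\right) + \frac{2 \left(-54 - \left(2 - 6\right)\right)}{\left(2 - 6\right) - 302} = \left(22 + 388531\right) + \frac{2 \left(-54 - -4\right)}{-4 - 302} = 388553 + \frac{2 \left(-54 + 4\right)}{-306} = 388553 + 2 \left(- \frac{1}{306}\right) \left(-50\right) = 388553 + \frac{50}{153} = \frac{59448659}{153}$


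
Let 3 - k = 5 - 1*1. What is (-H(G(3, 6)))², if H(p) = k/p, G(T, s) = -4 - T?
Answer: 1/49 ≈ 0.020408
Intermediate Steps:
k = -1 (k = 3 - (5 - 1*1) = 3 - (5 - 1) = 3 - 1*4 = 3 - 4 = -1)
H(p) = -1/p
(-H(G(3, 6)))² = (-(-1)/(-4 - 1*3))² = (-(-1)/(-4 - 3))² = (-(-1)/(-7))² = (-(-1)*(-1)/7)² = (-1*⅐)² = (-⅐)² = 1/49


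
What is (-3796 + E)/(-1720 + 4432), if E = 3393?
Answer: -403/2712 ≈ -0.14860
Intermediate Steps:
(-3796 + E)/(-1720 + 4432) = (-3796 + 3393)/(-1720 + 4432) = -403/2712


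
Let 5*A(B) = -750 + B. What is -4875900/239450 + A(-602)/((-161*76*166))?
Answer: -123796828889/6079563665 ≈ -20.363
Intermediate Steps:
A(B) = -150 + B/5 (A(B) = (-750 + B)/5 = -150 + B/5)
-4875900/239450 + A(-602)/((-161*76*166)) = -4875900/239450 + (-150 + (⅕)*(-602))/((-161*76*166)) = -4875900*1/239450 + (-150 - 602/5)/((-12236*166)) = -97518/4789 - 1352/5/(-2031176) = -97518/4789 - 1352/5*(-1/2031176) = -97518/4789 + 169/1269485 = -123796828889/6079563665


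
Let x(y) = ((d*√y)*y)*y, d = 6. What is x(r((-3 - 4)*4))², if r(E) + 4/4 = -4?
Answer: -112500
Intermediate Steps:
r(E) = -5 (r(E) = -1 - 4 = -5)
x(y) = 6*y^(5/2) (x(y) = ((6*√y)*y)*y = (6*y^(3/2))*y = 6*y^(5/2))
x(r((-3 - 4)*4))² = (6*(-5)^(5/2))² = (6*(25*I*√5))² = (150*I*√5)² = -112500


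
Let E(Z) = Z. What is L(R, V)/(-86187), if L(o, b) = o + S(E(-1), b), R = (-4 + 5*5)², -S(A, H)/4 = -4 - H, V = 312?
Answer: -1705/86187 ≈ -0.019783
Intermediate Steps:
S(A, H) = 16 + 4*H (S(A, H) = -4*(-4 - H) = 16 + 4*H)
R = 441 (R = (-4 + 25)² = 21² = 441)
L(o, b) = 16 + o + 4*b (L(o, b) = o + (16 + 4*b) = 16 + o + 4*b)
L(R, V)/(-86187) = (16 + 441 + 4*312)/(-86187) = (16 + 441 + 1248)*(-1/86187) = 1705*(-1/86187) = -1705/86187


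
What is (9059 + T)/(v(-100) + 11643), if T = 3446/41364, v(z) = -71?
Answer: 187359961/239332104 ≈ 0.78285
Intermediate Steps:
T = 1723/20682 (T = 3446*(1/41364) = 1723/20682 ≈ 0.083309)
(9059 + T)/(v(-100) + 11643) = (9059 + 1723/20682)/(-71 + 11643) = (187359961/20682)/11572 = (187359961/20682)*(1/11572) = 187359961/239332104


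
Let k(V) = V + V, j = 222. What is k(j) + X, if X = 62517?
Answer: 62961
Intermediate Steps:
k(V) = 2*V
k(j) + X = 2*222 + 62517 = 444 + 62517 = 62961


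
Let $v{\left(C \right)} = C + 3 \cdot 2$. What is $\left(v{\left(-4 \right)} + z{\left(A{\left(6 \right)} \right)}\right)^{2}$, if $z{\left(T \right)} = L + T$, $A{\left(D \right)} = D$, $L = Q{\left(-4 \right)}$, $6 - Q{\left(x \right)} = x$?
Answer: $324$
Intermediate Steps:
$Q{\left(x \right)} = 6 - x$
$L = 10$ ($L = 6 - -4 = 6 + 4 = 10$)
$v{\left(C \right)} = 6 + C$ ($v{\left(C \right)} = C + 6 = 6 + C$)
$z{\left(T \right)} = 10 + T$
$\left(v{\left(-4 \right)} + z{\left(A{\left(6 \right)} \right)}\right)^{2} = \left(\left(6 - 4\right) + \left(10 + 6\right)\right)^{2} = \left(2 + 16\right)^{2} = 18^{2} = 324$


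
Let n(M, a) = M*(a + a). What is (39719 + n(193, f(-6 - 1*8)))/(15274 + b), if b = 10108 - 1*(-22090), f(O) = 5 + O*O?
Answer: 117305/47472 ≈ 2.4710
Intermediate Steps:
f(O) = 5 + O²
b = 32198 (b = 10108 + 22090 = 32198)
n(M, a) = 2*M*a (n(M, a) = M*(2*a) = 2*M*a)
(39719 + n(193, f(-6 - 1*8)))/(15274 + b) = (39719 + 2*193*(5 + (-6 - 1*8)²))/(15274 + 32198) = (39719 + 2*193*(5 + (-6 - 8)²))/47472 = (39719 + 2*193*(5 + (-14)²))*(1/47472) = (39719 + 2*193*(5 + 196))*(1/47472) = (39719 + 2*193*201)*(1/47472) = (39719 + 77586)*(1/47472) = 117305*(1/47472) = 117305/47472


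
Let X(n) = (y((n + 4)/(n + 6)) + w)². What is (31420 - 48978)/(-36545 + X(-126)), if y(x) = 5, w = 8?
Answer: 8779/18188 ≈ 0.48268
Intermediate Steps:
X(n) = 169 (X(n) = (5 + 8)² = 13² = 169)
(31420 - 48978)/(-36545 + X(-126)) = (31420 - 48978)/(-36545 + 169) = -17558/(-36376) = -17558*(-1/36376) = 8779/18188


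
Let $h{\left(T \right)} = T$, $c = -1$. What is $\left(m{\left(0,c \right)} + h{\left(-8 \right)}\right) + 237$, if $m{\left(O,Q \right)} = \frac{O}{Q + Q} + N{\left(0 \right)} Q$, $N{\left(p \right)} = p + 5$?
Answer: $224$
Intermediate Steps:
$N{\left(p \right)} = 5 + p$
$m{\left(O,Q \right)} = 5 Q + \frac{O}{2 Q}$ ($m{\left(O,Q \right)} = \frac{O}{Q + Q} + \left(5 + 0\right) Q = \frac{O}{2 Q} + 5 Q = 5 Q + \frac{O}{2 Q}$)
$\left(m{\left(0,c \right)} + h{\left(-8 \right)}\right) + 237 = \left(\left(5 \left(-1\right) + \frac{1}{2} \cdot 0 \frac{1}{-1}\right) - 8\right) + 237 = \left(\left(-5 + \frac{1}{2} \cdot 0 \left(-1\right)\right) - 8\right) + 237 = \left(\left(-5 + 0\right) - 8\right) + 237 = \left(-5 - 8\right) + 237 = -13 + 237 = 224$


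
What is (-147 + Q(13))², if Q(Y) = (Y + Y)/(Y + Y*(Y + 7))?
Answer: 9517225/441 ≈ 21581.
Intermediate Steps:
Q(Y) = 2*Y/(Y + Y*(7 + Y)) (Q(Y) = (2*Y)/(Y + Y*(7 + Y)) = 2*Y/(Y + Y*(7 + Y)))
(-147 + Q(13))² = (-147 + 2/(8 + 13))² = (-147 + 2/21)² = (-3085/21)² = 9517225/441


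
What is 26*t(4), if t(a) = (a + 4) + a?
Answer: 312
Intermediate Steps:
t(a) = 4 + 2*a (t(a) = (4 + a) + a = 4 + 2*a)
26*t(4) = 26*(4 + 2*4) = 26*(4 + 8) = 26*12 = 312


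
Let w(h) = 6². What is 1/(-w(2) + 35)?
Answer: -1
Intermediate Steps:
w(h) = 36
1/(-w(2) + 35) = 1/(-1*36 + 35) = 1/(-36 + 35) = 1/(-1) = -1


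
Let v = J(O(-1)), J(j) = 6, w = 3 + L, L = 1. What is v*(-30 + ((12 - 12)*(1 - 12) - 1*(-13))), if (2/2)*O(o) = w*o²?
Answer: -102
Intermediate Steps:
w = 4 (w = 3 + 1 = 4)
O(o) = 4*o²
v = 6
v*(-30 + ((12 - 12)*(1 - 12) - 1*(-13))) = 6*(-30 + ((12 - 12)*(1 - 12) - 1*(-13))) = 6*(-30 + (0*(-11) + 13)) = 6*(-30 + (0 + 13)) = 6*(-30 + 13) = 6*(-17) = -102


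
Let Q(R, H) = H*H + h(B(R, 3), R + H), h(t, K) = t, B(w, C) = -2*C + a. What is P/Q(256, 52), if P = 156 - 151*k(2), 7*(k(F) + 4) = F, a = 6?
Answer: 193/728 ≈ 0.26511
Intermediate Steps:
k(F) = -4 + F/7
B(w, C) = 6 - 2*C (B(w, C) = -2*C + 6 = 6 - 2*C)
Q(R, H) = H**2 (Q(R, H) = H*H + (6 - 2*3) = H**2 + (6 - 6) = H**2 + 0 = H**2)
P = 5018/7 (P = 156 - 151*(-4 + (1/7)*2) = 156 - 151*(-4 + 2/7) = 156 - 151*(-26/7) = 156 + 3926/7 = 5018/7 ≈ 716.86)
P/Q(256, 52) = 5018/(7*(52**2)) = (5018/7)/2704 = (5018/7)*(1/2704) = 193/728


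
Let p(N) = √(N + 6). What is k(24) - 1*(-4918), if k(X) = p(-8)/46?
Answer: 4918 + I*√2/46 ≈ 4918.0 + 0.030744*I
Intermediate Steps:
p(N) = √(6 + N)
k(X) = I*√2/46 (k(X) = √(6 - 8)/46 = √(-2)*(1/46) = (I*√2)*(1/46) = I*√2/46)
k(24) - 1*(-4918) = I*√2/46 - 1*(-4918) = I*√2/46 + 4918 = 4918 + I*√2/46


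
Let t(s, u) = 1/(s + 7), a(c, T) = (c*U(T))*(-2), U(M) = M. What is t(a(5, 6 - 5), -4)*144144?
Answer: -48048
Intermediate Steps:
a(c, T) = -2*T*c (a(c, T) = (c*T)*(-2) = (T*c)*(-2) = -2*T*c)
t(s, u) = 1/(7 + s)
t(a(5, 6 - 5), -4)*144144 = 144144/(7 - 2*(6 - 5)*5) = 144144/(7 - 2*1*5) = 144144/(7 - 10) = 144144/(-3) = -⅓*144144 = -48048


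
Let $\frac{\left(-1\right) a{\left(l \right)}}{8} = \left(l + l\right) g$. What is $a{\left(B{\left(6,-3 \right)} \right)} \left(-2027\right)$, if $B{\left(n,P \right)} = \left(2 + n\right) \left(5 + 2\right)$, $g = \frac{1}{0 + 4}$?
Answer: $454048$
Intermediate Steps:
$g = \frac{1}{4} \approx 0.25$
$B{\left(n,P \right)} = 14 + 7 n$ ($B{\left(n,P \right)} = \left(2 + n\right) 7 = 14 + 7 n$)
$a{\left(l \right)} = - 4 l$ ($a{\left(l \right)} = - 8 \left(l + l\right) \frac{1}{4} = - 8 \cdot 2 l \frac{1}{4} = - 8 \frac{l}{2} = - 4 l$)
$a{\left(B{\left(6,-3 \right)} \right)} \left(-2027\right) = - 4 \left(14 + 7 \cdot 6\right) \left(-2027\right) = - 4 \left(14 + 42\right) \left(-2027\right) = \left(-4\right) 56 \left(-2027\right) = \left(-224\right) \left(-2027\right) = 454048$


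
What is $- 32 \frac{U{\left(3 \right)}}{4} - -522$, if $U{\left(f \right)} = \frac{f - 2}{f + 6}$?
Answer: $\frac{4690}{9} \approx 521.11$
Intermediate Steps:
$U{\left(f \right)} = \frac{-2 + f}{6 + f}$
$- 32 \frac{U{\left(3 \right)}}{4} - -522 = - 32 \frac{\frac{1}{6 + 3} \left(-2 + 3\right)}{4} - -522 = - 32 \cdot \frac{1}{9} \cdot 1 \cdot \frac{1}{4} + 522 = - 32 \cdot \frac{1}{9} \cdot \frac{1}{4} + 522 = \left(-32\right) \frac{1}{36} + 522 = - \frac{8}{9} + 522 = \frac{4690}{9}$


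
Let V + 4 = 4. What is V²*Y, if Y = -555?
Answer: 0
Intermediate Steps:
V = 0 (V = -4 + 4 = 0)
V²*Y = 0²*(-555) = 0*(-555) = 0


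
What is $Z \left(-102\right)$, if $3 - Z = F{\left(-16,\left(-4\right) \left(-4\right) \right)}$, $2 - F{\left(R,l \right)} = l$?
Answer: $-1734$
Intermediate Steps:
$F{\left(R,l \right)} = 2 - l$
$Z = 17$ ($Z = 3 - \left(2 - \left(-4\right) \left(-4\right)\right) = 3 - \left(2 - 16\right) = 3 - -14 = 3 + 14 = 17$)
$Z \left(-102\right) = 17 \left(-102\right) = -1734$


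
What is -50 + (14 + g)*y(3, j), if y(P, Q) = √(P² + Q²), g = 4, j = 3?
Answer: -50 + 54*√2 ≈ 26.368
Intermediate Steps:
-50 + (14 + g)*y(3, j) = -50 + (14 + 4)*√(3² + 3²) = -50 + 18*√(9 + 9) = -50 + 18*√18 = -50 + 18*(3*√2) = -50 + 54*√2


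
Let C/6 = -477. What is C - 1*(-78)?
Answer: -2784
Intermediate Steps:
C = -2862 (C = 6*(-477) = -2862)
C - 1*(-78) = -2862 - 1*(-78) = -2862 + 78 = -2784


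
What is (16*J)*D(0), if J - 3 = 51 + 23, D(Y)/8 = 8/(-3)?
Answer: -78848/3 ≈ -26283.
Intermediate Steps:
D(Y) = -64/3 (D(Y) = 8*(8/(-3)) = 8*(8*(-1/3)) = 8*(-8/3) = -64/3)
J = 77 (J = 3 + (51 + 23) = 3 + 74 = 77)
(16*J)*D(0) = (16*77)*(-64/3) = 1232*(-64/3) = -78848/3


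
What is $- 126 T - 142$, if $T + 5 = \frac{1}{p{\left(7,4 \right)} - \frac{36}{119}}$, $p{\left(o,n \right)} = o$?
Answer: $\frac{373942}{797} \approx 469.19$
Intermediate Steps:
$T = - \frac{3866}{797}$ ($T = -5 + \frac{1}{7 - \frac{36}{119}} = -5 + \frac{1}{\frac{797}{119}} = -5 + \frac{119}{797} = - \frac{3866}{797} \approx -4.8507$)
$- 126 T - 142 = \left(-126\right) \left(- \frac{3866}{797}\right) - 142 = \frac{487116}{797} - 142 = \frac{373942}{797}$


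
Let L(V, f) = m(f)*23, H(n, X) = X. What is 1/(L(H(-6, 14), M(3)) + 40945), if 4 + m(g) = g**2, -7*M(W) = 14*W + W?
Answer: 49/2048372 ≈ 2.3921e-5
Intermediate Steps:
M(W) = -15*W/7 (M(W) = -(14*W + W)/7 = -15*W/7)
m(g) = -4 + g**2
L(V, f) = -92 + 23*f**2 (L(V, f) = (-4 + f**2)*23 = -92 + 23*f**2)
1/(L(H(-6, 14), M(3)) + 40945) = 1/((-92 + 23*(-15/7*3)**2) + 40945) = 1/((-92 + 23*(-45/7)**2) + 40945) = 1/((-92 + 23*(2025/49)) + 40945) = 1/((-92 + 46575/49) + 40945) = 1/(42067/49 + 40945) = 1/(2048372/49) = 49/2048372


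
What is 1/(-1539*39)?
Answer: -1/60021 ≈ -1.6661e-5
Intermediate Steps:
1/(-1539*39) = 1/(-60021) = -1/60021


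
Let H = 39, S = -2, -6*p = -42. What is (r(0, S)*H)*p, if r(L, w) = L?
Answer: 0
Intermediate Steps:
p = 7 (p = -1/6*(-42) = 7)
(r(0, S)*H)*p = (0*39)*7 = 0*7 = 0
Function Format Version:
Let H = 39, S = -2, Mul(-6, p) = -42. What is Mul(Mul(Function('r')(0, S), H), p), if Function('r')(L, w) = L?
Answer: 0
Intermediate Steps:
p = 7 (p = Mul(Rational(-1, 6), -42) = 7)
Mul(Mul(Function('r')(0, S), H), p) = Mul(Mul(0, 39), 7) = Mul(0, 7) = 0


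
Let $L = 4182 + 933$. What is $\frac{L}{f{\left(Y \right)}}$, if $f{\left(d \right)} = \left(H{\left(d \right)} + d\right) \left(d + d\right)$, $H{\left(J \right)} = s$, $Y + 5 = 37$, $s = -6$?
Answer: $\frac{5115}{1664} \approx 3.0739$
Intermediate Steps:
$L = 5115$
$Y = 32$ ($Y = -5 + 37 = 32$)
$H{\left(J \right)} = -6$
$f{\left(d \right)} = 2 d \left(-6 + d\right)$ ($f{\left(d \right)} = \left(-6 + d\right) \left(d + d\right) = \left(-6 + d\right) 2 d = 2 d \left(-6 + d\right)$)
$\frac{L}{f{\left(Y \right)}} = \frac{5115}{2 \cdot 32 \left(-6 + 32\right)} = \frac{5115}{2 \cdot 32 \cdot 26} = \frac{5115}{1664}$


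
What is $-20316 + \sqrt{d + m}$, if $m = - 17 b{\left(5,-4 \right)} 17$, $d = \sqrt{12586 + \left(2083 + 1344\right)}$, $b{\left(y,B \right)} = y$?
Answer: $-20316 + i \sqrt{1445 - \sqrt{16013}} \approx -20316.0 + 36.311 i$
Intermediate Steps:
$d = \sqrt{16013}$ ($d = \sqrt{12586 + 3427} = \sqrt{16013} \approx 126.54$)
$m = -1445$ ($m = \left(-17\right) 5 \cdot 17 = \left(-85\right) 17 = -1445$)
$-20316 + \sqrt{d + m} = -20316 + \sqrt{\sqrt{16013} - 1445} = -20316 + \sqrt{-1445 + \sqrt{16013}}$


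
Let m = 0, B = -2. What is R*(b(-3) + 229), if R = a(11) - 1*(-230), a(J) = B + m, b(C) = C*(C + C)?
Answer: 56316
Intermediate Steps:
b(C) = 2*C² (b(C) = C*(2*C) = 2*C²)
a(J) = -2 (a(J) = -2 + 0 = -2)
R = 228 (R = -2 - 1*(-230) = -2 + 230 = 228)
R*(b(-3) + 229) = 228*(2*(-3)² + 229) = 228*(2*9 + 229) = 228*(18 + 229) = 228*247 = 56316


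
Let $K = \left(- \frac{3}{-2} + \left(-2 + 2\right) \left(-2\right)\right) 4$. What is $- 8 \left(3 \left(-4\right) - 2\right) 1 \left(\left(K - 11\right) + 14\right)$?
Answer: $1008$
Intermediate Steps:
$K = 6$ ($K = \left(\left(-3\right) \left(- \frac{1}{2}\right) + 0 \left(-2\right)\right) 4 = \left(\frac{3}{2} + 0\right) 4 = \frac{3}{2} \cdot 4 = 6$)
$- 8 \left(3 \left(-4\right) - 2\right) 1 \left(\left(K - 11\right) + 14\right) = - 8 \left(3 \left(-4\right) - 2\right) 1 \left(\left(6 - 11\right) + 14\right) = - 8 \left(-12 - 2\right) 1 \left(-5 + 14\right) = \left(-8\right) \left(-14\right) 1 \cdot 9 = 112 \cdot 1 \cdot 9 = 112 \cdot 9 = 1008$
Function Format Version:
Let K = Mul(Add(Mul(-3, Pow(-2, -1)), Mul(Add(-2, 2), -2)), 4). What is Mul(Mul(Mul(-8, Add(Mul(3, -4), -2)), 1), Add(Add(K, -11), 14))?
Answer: 1008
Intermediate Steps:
K = 6 (K = Mul(Add(Mul(-3, Rational(-1, 2)), Mul(0, -2)), 4) = Mul(Add(Rational(3, 2), 0), 4) = Mul(Rational(3, 2), 4) = 6)
Mul(Mul(Mul(-8, Add(Mul(3, -4), -2)), 1), Add(Add(K, -11), 14)) = Mul(Mul(Mul(-8, Add(Mul(3, -4), -2)), 1), Add(Add(6, -11), 14)) = Mul(Mul(Mul(-8, Add(-12, -2)), 1), Add(-5, 14)) = Mul(Mul(Mul(-8, -14), 1), 9) = Mul(Mul(112, 1), 9) = Mul(112, 9) = 1008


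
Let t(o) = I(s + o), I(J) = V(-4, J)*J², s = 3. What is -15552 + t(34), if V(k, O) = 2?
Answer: -12814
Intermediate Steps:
I(J) = 2*J²
t(o) = 2*(3 + o)²
-15552 + t(34) = -15552 + 2*(3 + 34)² = -15552 + 2*37² = -15552 + 2*1369 = -15552 + 2738 = -12814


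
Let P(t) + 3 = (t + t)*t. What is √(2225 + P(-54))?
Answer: √8054 ≈ 89.744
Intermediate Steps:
P(t) = -3 + 2*t² (P(t) = -3 + (t + t)*t = -3 + (2*t)*t = -3 + 2*t²)
√(2225 + P(-54)) = √(2225 + (-3 + 2*(-54)²)) = √(2225 + (-3 + 2*2916)) = √(2225 + (-3 + 5832)) = √(2225 + 5829) = √8054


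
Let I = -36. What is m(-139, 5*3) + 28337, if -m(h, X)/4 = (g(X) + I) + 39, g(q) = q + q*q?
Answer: 27365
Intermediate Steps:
g(q) = q + q²
m(h, X) = -12 - 4*X*(1 + X) (m(h, X) = -4*((X*(1 + X) - 36) + 39) = -4*((-36 + X*(1 + X)) + 39) = -4*(3 + X*(1 + X)) = -12 - 4*X*(1 + X))
m(-139, 5*3) + 28337 = (-12 - 4*5*3*(1 + 5*3)) + 28337 = (-12 - 4*15*(1 + 15)) + 28337 = (-12 - 4*15*16) + 28337 = (-12 - 960) + 28337 = -972 + 28337 = 27365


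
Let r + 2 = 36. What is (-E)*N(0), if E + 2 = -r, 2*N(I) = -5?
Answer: -90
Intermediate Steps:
r = 34 (r = -2 + 36 = 34)
N(I) = -5/2 (N(I) = (½)*(-5) = -5/2)
E = -36 (E = -2 - 1*34 = -2 - 34 = -36)
(-E)*N(0) = -1*(-36)*(-5/2) = 36*(-5/2) = -90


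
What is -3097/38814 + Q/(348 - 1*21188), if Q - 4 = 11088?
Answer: -30941648/50555235 ≈ -0.61204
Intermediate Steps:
Q = 11092 (Q = 4 + 11088 = 11092)
-3097/38814 + Q/(348 - 1*21188) = -3097/38814 + 11092/(348 - 1*21188) = -3097*1/38814 + 11092/(348 - 21188) = -3097/38814 + 11092/(-20840) = -3097/38814 + 11092*(-1/20840) = -3097/38814 - 2773/5210 = -30941648/50555235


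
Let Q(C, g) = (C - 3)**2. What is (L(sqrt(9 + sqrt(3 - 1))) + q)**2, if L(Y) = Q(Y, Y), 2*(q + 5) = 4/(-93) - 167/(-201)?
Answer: (57401 - 12462*(3 - sqrt(9 + sqrt(2)))**2)**2/155301444 ≈ 20.744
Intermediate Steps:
q = -57401/12462 (q = -5 + (4/(-93) - 167/(-201))/2 = -5 + (4*(-1/93) - 167*(-1/201))/2 = -5 + (-4/93 + 167/201)/2 = -5 + (1/2)*(4909/6231) = -5 + 4909/12462 = -57401/12462 ≈ -4.6061)
Q(C, g) = (-3 + C)**2
L(Y) = (-3 + Y)**2
(L(sqrt(9 + sqrt(3 - 1))) + q)**2 = ((-3 + sqrt(9 + sqrt(3 - 1)))**2 - 57401/12462)**2 = ((-3 + sqrt(9 + sqrt(2)))**2 - 57401/12462)**2 = (-57401/12462 + (-3 + sqrt(9 + sqrt(2)))**2)**2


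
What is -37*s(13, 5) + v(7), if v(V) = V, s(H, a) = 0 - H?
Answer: 488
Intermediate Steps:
s(H, a) = -H
-37*s(13, 5) + v(7) = -(-37)*13 + 7 = -37*(-13) + 7 = 481 + 7 = 488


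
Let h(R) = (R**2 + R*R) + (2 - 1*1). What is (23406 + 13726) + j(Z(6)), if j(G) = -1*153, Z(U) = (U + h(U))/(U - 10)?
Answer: 36979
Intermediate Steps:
h(R) = 1 + 2*R**2 (h(R) = (R**2 + R**2) + (2 - 1) = 2*R**2 + 1 = 1 + 2*R**2)
Z(U) = (1 + U + 2*U**2)/(-10 + U) (Z(U) = (U + (1 + 2*U**2))/(U - 10) = (1 + U + 2*U**2)/(-10 + U))
j(G) = -153
(23406 + 13726) + j(Z(6)) = (23406 + 13726) - 153 = 37132 - 153 = 36979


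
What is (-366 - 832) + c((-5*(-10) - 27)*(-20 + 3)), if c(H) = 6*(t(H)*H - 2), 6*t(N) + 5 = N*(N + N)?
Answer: -119552197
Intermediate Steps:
t(N) = -⅚ + N²/3 (t(N) = -⅚ + (N*(N + N))/6 = -⅚ + (N*(2*N))/6 = -⅚ + (2*N²)/6 = -⅚ + N²/3)
c(H) = -12 + 6*H*(-⅚ + H²/3) (c(H) = 6*((-⅚ + H²/3)*H - 2) = 6*(H*(-⅚ + H²/3) - 2) = 6*(-2 + H*(-⅚ + H²/3)) = -12 + 6*H*(-⅚ + H²/3))
(-366 - 832) + c((-5*(-10) - 27)*(-20 + 3)) = (-366 - 832) + (-12 + ((-5*(-10) - 27)*(-20 + 3))*(-5 + 2*((-5*(-10) - 27)*(-20 + 3))²)) = -1198 + (-12 + ((50 - 27)*(-17))*(-5 + 2*((50 - 27)*(-17))²)) = -1198 + (-12 + (23*(-17))*(-5 + 2*(23*(-17))²)) = -1198 + (-12 - 391*(-5 + 2*(-391)²)) = -1198 + (-12 - 391*(-5 + 2*152881)) = -1198 + (-12 - 391*(-5 + 305762)) = -1198 + (-12 - 391*305757) = -1198 + (-12 - 119550987) = -1198 - 119550999 = -119552197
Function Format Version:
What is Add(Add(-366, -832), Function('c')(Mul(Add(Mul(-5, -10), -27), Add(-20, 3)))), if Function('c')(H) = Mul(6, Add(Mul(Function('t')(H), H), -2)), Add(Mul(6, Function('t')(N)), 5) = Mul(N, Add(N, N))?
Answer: -119552197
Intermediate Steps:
Function('t')(N) = Add(Rational(-5, 6), Mul(Rational(1, 3), Pow(N, 2))) (Function('t')(N) = Add(Rational(-5, 6), Mul(Rational(1, 6), Mul(N, Add(N, N)))) = Add(Rational(-5, 6), Mul(Rational(1, 6), Mul(N, Mul(2, N)))) = Add(Rational(-5, 6), Mul(Rational(1, 6), Mul(2, Pow(N, 2)))) = Add(Rational(-5, 6), Mul(Rational(1, 3), Pow(N, 2))))
Function('c')(H) = Add(-12, Mul(6, H, Add(Rational(-5, 6), Mul(Rational(1, 3), Pow(H, 2))))) (Function('c')(H) = Mul(6, Add(Mul(Add(Rational(-5, 6), Mul(Rational(1, 3), Pow(H, 2))), H), -2)) = Mul(6, Add(Mul(H, Add(Rational(-5, 6), Mul(Rational(1, 3), Pow(H, 2)))), -2)) = Mul(6, Add(-2, Mul(H, Add(Rational(-5, 6), Mul(Rational(1, 3), Pow(H, 2)))))) = Add(-12, Mul(6, H, Add(Rational(-5, 6), Mul(Rational(1, 3), Pow(H, 2))))))
Add(Add(-366, -832), Function('c')(Mul(Add(Mul(-5, -10), -27), Add(-20, 3)))) = Add(Add(-366, -832), Add(-12, Mul(Mul(Add(Mul(-5, -10), -27), Add(-20, 3)), Add(-5, Mul(2, Pow(Mul(Add(Mul(-5, -10), -27), Add(-20, 3)), 2)))))) = Add(-1198, Add(-12, Mul(Mul(Add(50, -27), -17), Add(-5, Mul(2, Pow(Mul(Add(50, -27), -17), 2)))))) = Add(-1198, Add(-12, Mul(Mul(23, -17), Add(-5, Mul(2, Pow(Mul(23, -17), 2)))))) = Add(-1198, Add(-12, Mul(-391, Add(-5, Mul(2, Pow(-391, 2)))))) = Add(-1198, Add(-12, Mul(-391, Add(-5, Mul(2, 152881))))) = Add(-1198, Add(-12, Mul(-391, Add(-5, 305762)))) = Add(-1198, Add(-12, Mul(-391, 305757))) = Add(-1198, Add(-12, -119550987)) = Add(-1198, -119550999) = -119552197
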